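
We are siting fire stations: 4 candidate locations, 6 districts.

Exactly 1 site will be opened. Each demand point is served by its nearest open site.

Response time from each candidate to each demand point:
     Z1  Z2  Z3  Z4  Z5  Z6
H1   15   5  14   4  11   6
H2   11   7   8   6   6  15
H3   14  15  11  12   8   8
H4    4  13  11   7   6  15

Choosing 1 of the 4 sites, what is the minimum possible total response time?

53

Open {H2}.
  Z1→H2 11, Z2→H2 7, Z3→H2 8, Z4→H2 6, Z5→H2 6, Z6→H2 15  ⇒ total 53.
Compare {H1}: total 55.
Compare {H4}: total 56.
No size-1 selection does better; minimum is 53.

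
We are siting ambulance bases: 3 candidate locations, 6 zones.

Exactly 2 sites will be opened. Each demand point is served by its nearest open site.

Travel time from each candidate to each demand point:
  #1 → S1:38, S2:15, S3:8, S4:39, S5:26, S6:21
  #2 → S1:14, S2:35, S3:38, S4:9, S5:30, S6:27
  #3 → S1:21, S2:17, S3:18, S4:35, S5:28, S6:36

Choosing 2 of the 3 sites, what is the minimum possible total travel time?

93

Open {#1, #2}.
  S1→#2 14, S2→#1 15, S3→#1 8, S4→#2 9, S5→#1 26, S6→#1 21  ⇒ total 93.
Compare {#2, #3}: total 113.
Compare {#1, #3}: total 126.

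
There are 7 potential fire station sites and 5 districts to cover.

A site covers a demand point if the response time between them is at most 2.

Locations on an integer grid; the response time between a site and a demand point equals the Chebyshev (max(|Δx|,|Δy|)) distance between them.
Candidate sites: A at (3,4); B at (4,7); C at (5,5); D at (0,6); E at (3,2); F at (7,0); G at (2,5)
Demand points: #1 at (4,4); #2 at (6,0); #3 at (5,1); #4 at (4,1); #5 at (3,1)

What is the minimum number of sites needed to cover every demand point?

Coverage sets (demand points within 2 of each site):
  A: {#1}
  B: {}
  C: {#1}
  D: {}
  E: {#1, #3, #4, #5}
  F: {#2, #3}
  G: {#1}
No single site covers all 5 demand points.
But {E, F} covers everything, so the minimum is 2.

2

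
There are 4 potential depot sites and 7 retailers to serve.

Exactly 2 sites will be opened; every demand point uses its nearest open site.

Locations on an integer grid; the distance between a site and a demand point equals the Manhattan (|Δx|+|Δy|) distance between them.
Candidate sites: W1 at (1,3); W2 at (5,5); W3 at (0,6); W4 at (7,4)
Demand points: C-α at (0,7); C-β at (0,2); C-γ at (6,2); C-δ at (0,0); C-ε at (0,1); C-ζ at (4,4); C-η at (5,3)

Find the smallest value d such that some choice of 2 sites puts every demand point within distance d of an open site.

Open {W1, W2}.
  Farthest demand point is C-α at distance 5 (to W1); all others are ≤ 5.
With {W1, W4} the worst case is 5.
With {W1, W3} the worst case is 6.
No size-2 selection achieves below 5.

5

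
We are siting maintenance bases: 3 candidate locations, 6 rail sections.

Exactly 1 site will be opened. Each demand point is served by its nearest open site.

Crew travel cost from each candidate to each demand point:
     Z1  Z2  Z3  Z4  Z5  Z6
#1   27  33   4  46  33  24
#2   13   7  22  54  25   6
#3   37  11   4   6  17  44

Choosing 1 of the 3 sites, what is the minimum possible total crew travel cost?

119

Open {#3}.
  Z1→#3 37, Z2→#3 11, Z3→#3 4, Z4→#3 6, Z5→#3 17, Z6→#3 44  ⇒ total 119.
Compare {#2}: total 127.
Compare {#1}: total 167.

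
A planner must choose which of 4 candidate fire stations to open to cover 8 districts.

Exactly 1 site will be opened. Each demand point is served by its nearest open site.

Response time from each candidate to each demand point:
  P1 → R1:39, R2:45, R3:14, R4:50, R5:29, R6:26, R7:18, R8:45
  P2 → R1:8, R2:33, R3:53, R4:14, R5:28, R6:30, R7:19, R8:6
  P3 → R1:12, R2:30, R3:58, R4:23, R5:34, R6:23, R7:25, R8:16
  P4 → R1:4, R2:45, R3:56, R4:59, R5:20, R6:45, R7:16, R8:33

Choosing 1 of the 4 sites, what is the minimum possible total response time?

Open {P2}.
  R1→P2 8, R2→P2 33, R3→P2 53, R4→P2 14, R5→P2 28, R6→P2 30, R7→P2 19, R8→P2 6  ⇒ total 191.
Compare {P3}: total 221.
Compare {P1}: total 266.
No size-1 selection does better; minimum is 191.

191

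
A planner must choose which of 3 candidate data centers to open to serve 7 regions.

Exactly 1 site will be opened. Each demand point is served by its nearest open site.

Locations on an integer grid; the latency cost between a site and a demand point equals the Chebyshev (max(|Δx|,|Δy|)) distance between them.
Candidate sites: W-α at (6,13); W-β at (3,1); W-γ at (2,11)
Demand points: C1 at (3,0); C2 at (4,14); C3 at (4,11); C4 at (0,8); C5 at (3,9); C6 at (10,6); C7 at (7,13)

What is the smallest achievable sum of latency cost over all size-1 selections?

34

Open {W-γ}.
  C1→W-γ 11, C2→W-γ 3, C3→W-γ 2, C4→W-γ 3, C5→W-γ 2, C6→W-γ 8, C7→W-γ 5  ⇒ total 34.
Compare {W-α}: total 35.
Compare {W-β}: total 58.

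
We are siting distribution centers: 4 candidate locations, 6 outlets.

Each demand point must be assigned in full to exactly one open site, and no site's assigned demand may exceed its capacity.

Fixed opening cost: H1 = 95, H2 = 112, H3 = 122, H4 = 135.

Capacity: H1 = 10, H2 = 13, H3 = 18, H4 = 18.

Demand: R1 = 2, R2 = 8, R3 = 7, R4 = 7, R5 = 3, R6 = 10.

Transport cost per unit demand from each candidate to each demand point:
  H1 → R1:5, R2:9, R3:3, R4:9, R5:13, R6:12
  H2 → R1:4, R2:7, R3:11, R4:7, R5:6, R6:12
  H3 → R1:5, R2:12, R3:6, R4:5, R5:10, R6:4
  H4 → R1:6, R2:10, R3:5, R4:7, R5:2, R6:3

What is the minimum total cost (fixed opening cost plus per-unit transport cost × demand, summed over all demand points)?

507

Open {H1, H2, H3}; cheapest assignment that respects the capacities:
  H1 (cap 10, load 7): R3 — cost 7×3 = 21
  H2 (cap 13, load 13): R1, R2, R5 — cost 2×4 + 8×7 + 3×6 = 82
  H3 (cap 18, load 17): R4, R6 — cost 7×5 + 10×4 = 75
  Shipping 178, fixed 329 → total 507.
  Any other capacity-feasible assignment to {H1, H2, H3} ships for at least 178.
Compare {H1, H2, H4}: its best feasible assignment gives total 524.
Compare {H1, H3, H4}: its best feasible assignment gives total 544.
Every other set of open sites that can feasibly serve all demand totals ≥ 524 even under its best assignment. Minimum: 507.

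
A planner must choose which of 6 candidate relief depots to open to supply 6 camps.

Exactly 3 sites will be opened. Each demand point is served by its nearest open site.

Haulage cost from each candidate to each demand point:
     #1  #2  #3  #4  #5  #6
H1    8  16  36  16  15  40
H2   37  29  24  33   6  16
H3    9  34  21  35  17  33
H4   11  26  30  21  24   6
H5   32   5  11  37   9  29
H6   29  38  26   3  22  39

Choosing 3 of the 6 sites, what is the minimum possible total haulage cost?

45

Open {H4, H5, H6}.
  #1→H4 11, #2→H5 5, #3→H5 11, #4→H6 3, #5→H5 9, #6→H4 6  ⇒ total 45.
Compare {H1, H4, H5}: total 55.
Compare {H2, H4, H5}: total 60.
No size-3 selection does better; minimum is 45.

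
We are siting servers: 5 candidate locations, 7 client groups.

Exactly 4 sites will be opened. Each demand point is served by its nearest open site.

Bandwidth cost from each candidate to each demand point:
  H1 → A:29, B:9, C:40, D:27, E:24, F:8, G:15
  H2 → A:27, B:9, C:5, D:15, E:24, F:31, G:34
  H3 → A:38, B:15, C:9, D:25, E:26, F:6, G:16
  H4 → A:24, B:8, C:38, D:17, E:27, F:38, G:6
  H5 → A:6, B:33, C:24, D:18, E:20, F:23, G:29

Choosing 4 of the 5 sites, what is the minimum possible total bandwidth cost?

Open {H2, H3, H4, H5}.
  A→H5 6, B→H4 8, C→H2 5, D→H2 15, E→H5 20, F→H3 6, G→H4 6  ⇒ total 66.
Compare {H1, H2, H4, H5}: total 68.
Compare {H1, H3, H4, H5}: total 72.
No size-4 selection does better; minimum is 66.

66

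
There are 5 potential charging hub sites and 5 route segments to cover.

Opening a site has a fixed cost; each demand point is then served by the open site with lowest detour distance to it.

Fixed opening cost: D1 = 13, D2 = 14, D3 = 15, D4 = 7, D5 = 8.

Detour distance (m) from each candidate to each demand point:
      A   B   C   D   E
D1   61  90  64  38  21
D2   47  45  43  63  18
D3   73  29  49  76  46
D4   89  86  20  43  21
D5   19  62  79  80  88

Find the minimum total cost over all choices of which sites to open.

162

Open {D3, D4, D5}: assign each demand point to its cheapest open site.
  A→D5 19, B→D3 29, C→D4 20, D→D4 43, E→D4 21
  detour distance 132, fixed 30 → total 162.
Compare {D1, D3, D4, D5}: detour distance 127 + fixed 43 = 170.
Compare {D2, D3, D4, D5}: detour distance 129 + fixed 44 = 173.
Compare {D2, D4, D5}: detour distance 145 + fixed 29 = 174.
All other subsets cost ≥ 170. Minimum total cost: 162.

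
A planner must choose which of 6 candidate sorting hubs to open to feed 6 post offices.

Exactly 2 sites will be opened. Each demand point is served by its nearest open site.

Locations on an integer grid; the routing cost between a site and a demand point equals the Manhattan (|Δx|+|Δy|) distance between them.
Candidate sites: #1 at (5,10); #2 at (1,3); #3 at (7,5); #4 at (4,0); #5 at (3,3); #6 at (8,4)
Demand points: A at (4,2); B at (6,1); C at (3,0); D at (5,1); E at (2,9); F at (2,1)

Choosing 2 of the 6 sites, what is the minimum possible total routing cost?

15

Open {#1, #4}.
  A→#4 2, B→#4 3, C→#4 1, D→#4 2, E→#1 4, F→#4 3  ⇒ total 15.
Compare {#2, #4}: total 18.
Compare {#4, #5}: total 18.
No size-2 selection does better; minimum is 15.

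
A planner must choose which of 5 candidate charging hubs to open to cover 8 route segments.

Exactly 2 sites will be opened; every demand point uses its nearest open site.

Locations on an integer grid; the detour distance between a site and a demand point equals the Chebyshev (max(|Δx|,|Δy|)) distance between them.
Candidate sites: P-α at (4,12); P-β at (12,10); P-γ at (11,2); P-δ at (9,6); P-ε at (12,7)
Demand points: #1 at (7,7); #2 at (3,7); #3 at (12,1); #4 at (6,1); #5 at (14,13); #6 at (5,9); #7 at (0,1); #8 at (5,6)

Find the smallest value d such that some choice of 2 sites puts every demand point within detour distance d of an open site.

9

Open {P-α, P-δ}.
  Farthest demand point is #7 at detour distance 9 (to P-δ); all others are ≤ 9.
With {P-β, P-δ} the worst case is 9.
With {P-γ, P-δ} the worst case is 9.
No size-2 selection achieves below 9.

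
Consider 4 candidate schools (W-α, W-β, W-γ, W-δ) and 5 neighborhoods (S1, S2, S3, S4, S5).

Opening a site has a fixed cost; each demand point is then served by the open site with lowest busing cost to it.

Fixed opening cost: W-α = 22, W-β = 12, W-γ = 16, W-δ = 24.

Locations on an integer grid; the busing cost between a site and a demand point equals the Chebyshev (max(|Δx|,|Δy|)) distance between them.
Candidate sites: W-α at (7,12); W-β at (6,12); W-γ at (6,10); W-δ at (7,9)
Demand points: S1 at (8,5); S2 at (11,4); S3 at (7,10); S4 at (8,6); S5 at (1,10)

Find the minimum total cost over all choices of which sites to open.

Open {W-γ}: assign each demand point to its cheapest open site.
  S1→W-γ 5, S2→W-γ 6, S3→W-γ 1, S4→W-γ 4, S5→W-γ 5
  busing cost 21, fixed 16 → total 37.
Compare {W-β}: busing cost 28 + fixed 12 = 40.
Compare {W-δ}: busing cost 19 + fixed 24 = 43.
Compare {W-β, W-γ}: busing cost 21 + fixed 28 = 49.
All other subsets cost ≥ 40. Minimum total cost: 37.

37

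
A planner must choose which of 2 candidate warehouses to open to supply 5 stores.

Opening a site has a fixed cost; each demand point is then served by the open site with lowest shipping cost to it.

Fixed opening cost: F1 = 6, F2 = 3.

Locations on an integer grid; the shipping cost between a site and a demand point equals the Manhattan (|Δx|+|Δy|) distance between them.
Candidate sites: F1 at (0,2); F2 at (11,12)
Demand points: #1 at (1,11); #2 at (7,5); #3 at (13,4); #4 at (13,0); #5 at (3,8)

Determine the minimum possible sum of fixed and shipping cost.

61

Open {F2}: assign each demand point to its cheapest open site.
  #1→F2 11, #2→F2 11, #3→F2 10, #4→F2 14, #5→F2 12
  shipping cost 58, fixed 3 → total 61.
Compare {F1, F2}: shipping cost 53 + fixed 9 = 62.
Compare {F1}: shipping cost 59 + fixed 6 = 65.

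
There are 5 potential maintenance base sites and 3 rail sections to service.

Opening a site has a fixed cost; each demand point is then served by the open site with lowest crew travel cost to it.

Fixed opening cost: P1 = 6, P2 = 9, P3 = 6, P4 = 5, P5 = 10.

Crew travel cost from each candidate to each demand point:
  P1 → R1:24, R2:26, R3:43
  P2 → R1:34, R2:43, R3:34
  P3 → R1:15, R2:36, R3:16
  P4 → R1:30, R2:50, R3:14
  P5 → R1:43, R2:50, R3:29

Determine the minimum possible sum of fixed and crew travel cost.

69

Open {P1, P3}: assign each demand point to its cheapest open site.
  R1→P3 15, R2→P1 26, R3→P3 16
  crew travel cost 57, fixed 12 → total 69.
Compare {P1, P3, P4}: crew travel cost 55 + fixed 17 = 72.
Compare {P3}: crew travel cost 67 + fixed 6 = 73.
Compare {P1, P4}: crew travel cost 64 + fixed 11 = 75.
All other subsets cost ≥ 72. Minimum total cost: 69.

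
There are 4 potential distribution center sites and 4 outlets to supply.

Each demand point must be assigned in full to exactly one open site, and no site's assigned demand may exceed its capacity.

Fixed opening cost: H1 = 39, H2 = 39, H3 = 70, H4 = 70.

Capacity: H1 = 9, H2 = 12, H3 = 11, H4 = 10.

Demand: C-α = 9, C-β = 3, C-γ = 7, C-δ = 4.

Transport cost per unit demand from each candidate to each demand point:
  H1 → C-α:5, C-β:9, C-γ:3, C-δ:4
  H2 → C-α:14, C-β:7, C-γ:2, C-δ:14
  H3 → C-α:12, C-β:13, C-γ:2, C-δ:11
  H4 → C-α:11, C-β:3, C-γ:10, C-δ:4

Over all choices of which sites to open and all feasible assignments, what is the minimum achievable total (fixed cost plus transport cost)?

Open {H1, H2, H4}; cheapest assignment that respects the capacities:
  H1 (cap 9, load 9): C-α — cost 9×5 = 45
  H2 (cap 12, load 7): C-γ — cost 7×2 = 14
  H4 (cap 10, load 7): C-β, C-δ — cost 3×3 + 4×4 = 25
  Shipping 84, fixed 148 → total 232.
  Any other capacity-feasible assignment to {H1, H2, H4} ships for at least 84.
Compare {H1, H3, H4}: its best feasible assignment gives total 263.
Compare {H1, H2, H3}: its best feasible assignment gives total 272.
Every other set of open sites that can feasibly serve all demand totals ≥ 263 even under its best assignment. Minimum: 232.

232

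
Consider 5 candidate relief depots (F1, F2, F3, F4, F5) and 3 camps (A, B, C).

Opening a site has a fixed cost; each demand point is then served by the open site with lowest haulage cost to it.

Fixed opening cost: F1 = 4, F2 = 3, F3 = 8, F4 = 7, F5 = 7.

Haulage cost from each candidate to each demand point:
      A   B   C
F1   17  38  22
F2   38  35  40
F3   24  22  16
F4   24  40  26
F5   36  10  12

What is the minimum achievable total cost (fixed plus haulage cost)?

Open {F1, F5}: assign each demand point to its cheapest open site.
  A→F1 17, B→F5 10, C→F5 12
  haulage cost 39, fixed 11 → total 50.
Compare {F1, F2, F5}: haulage cost 39 + fixed 14 = 53.
Compare {F1, F4, F5}: haulage cost 39 + fixed 18 = 57.
Compare {F1, F3, F5}: haulage cost 39 + fixed 19 = 58.
All other subsets cost ≥ 53. Minimum total cost: 50.

50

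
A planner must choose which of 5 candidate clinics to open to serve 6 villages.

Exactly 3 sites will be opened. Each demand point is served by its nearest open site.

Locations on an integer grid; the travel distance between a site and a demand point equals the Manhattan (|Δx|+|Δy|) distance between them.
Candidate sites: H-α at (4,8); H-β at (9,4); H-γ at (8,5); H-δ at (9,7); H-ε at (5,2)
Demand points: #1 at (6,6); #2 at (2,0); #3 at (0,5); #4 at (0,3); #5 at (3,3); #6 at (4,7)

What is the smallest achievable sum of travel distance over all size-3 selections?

Open {H-α, H-γ, H-ε}.
  #1→H-γ 3, #2→H-ε 5, #3→H-α 7, #4→H-ε 6, #5→H-ε 3, #6→H-α 1  ⇒ total 25.
Compare {H-α, H-β, H-ε}: total 26.
Compare {H-α, H-δ, H-ε}: total 26.
No size-3 selection does better; minimum is 25.

25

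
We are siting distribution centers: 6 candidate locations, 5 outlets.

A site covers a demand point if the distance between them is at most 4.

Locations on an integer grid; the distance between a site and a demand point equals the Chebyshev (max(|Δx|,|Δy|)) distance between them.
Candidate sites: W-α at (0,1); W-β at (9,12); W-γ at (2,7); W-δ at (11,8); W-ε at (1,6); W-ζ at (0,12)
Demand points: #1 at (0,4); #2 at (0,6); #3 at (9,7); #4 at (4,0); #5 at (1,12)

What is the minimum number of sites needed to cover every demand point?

Coverage sets (demand points within 4 of each site):
  W-α: {#1, #4}
  W-β: {}
  W-γ: {#1, #2}
  W-δ: {#3}
  W-ε: {#1, #2}
  W-ζ: {#5}
No 3 sites suffice: every size-3 union leaves at least one demand point uncovered.
But {W-α, W-γ, W-δ, W-ζ} covers everything, so the minimum is 4.

4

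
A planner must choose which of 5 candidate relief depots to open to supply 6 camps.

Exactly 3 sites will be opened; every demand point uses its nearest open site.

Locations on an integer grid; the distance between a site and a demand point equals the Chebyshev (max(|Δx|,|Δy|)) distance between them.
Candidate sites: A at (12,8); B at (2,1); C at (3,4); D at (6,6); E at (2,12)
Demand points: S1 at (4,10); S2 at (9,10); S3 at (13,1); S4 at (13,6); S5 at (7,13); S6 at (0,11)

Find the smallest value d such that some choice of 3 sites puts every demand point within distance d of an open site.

7

Open {A, B, C}.
  Farthest demand point is S3 at distance 7 (to A); all others are ≤ 7.
With {A, B, D} the worst case is 7.
With {A, B, E} the worst case is 7.
No size-3 selection achieves below 7.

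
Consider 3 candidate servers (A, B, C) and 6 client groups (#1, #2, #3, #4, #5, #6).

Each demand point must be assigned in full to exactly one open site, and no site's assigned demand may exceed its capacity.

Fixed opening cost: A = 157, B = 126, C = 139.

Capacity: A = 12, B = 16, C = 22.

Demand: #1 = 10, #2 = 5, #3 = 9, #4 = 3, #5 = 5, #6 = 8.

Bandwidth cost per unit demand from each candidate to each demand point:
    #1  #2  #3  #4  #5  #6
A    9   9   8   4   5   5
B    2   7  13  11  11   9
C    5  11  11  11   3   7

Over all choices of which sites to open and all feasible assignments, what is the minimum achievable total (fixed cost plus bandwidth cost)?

Open {A, B, C}; cheapest assignment that respects the capacities:
  A (cap 12, load 12): #3, #4 — cost 9×8 + 3×4 = 84
  B (cap 16, load 15): #1, #2 — cost 10×2 + 5×7 = 55
  C (cap 22, load 13): #5, #6 — cost 5×3 + 8×7 = 71
  Shipping 210, fixed 422 → total 632.
  Any other capacity-feasible assignment to {A, B, C} ships for at least 210.
Total demand is 40 and no other set of sites has combined capacity ≥ 40, so {A, B, C} is the only feasible choice of open sites. Minimum: 632.

632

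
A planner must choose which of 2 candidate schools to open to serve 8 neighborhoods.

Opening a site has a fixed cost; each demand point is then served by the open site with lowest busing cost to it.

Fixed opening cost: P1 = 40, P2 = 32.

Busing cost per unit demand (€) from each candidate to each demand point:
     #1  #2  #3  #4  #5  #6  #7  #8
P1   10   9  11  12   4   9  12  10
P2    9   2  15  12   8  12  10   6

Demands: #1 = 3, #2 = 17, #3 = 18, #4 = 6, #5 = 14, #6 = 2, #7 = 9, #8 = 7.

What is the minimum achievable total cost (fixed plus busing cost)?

609

Open {P1, P2}: assign each demand point to its cheapest open site.
  #1→P2 3×9=27, #2→P2 17×2=34, #3→P1 18×11=198, #4→P1 6×12=72, #5→P1 14×4=56, #6→P1 2×9=18, #7→P2 9×10=90, #8→P2 7×6=42
  busing cost 537, fixed 72 → total 609.
Compare {P2}: busing cost 671 + fixed 32 = 703.
Compare {P1}: busing cost 705 + fixed 40 = 745.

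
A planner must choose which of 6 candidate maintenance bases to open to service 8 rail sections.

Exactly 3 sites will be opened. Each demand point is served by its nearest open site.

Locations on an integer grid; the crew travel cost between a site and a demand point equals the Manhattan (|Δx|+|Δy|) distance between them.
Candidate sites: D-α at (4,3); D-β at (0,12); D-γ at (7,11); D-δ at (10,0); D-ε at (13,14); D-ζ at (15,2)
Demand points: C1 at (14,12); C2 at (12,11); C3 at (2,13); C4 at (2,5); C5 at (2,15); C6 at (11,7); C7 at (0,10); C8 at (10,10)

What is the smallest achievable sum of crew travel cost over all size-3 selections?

Open {D-α, D-β, D-ε}.
  C1→D-ε 3, C2→D-ε 4, C3→D-β 3, C4→D-α 4, C5→D-β 5, C6→D-ε 9, C7→D-β 2, C8→D-ε 7  ⇒ total 37.
Compare {D-β, D-γ, D-ε}: total 38.
Compare {D-α, D-β, D-γ}: total 39.
No size-3 selection does better; minimum is 37.

37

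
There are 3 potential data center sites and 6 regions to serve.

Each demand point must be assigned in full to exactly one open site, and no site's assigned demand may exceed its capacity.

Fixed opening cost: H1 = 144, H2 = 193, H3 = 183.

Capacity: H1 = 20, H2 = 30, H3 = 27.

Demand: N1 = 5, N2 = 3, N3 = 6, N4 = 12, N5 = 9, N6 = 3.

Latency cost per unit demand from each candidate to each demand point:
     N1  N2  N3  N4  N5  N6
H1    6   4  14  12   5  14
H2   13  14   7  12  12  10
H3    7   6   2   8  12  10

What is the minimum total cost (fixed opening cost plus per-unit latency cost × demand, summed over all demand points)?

552

Open {H1, H3}; cheapest assignment that respects the capacities:
  H1 (cap 20, load 17): N1, N2, N5 — cost 5×6 + 3×4 + 9×5 = 87
  H3 (cap 27, load 21): N3, N4, N6 — cost 6×2 + 12×8 + 3×10 = 138
  Shipping 225, fixed 327 → total 552.
  Any other capacity-feasible assignment to {H1, H3} ships for at least 225.
Compare {H1, H2}: its best feasible assignment gives total 640.
Compare {H2, H3}: its best feasible assignment gives total 675.
Every other set of open sites that can feasibly serve all demand totals ≥ 640 even under its best assignment. Minimum: 552.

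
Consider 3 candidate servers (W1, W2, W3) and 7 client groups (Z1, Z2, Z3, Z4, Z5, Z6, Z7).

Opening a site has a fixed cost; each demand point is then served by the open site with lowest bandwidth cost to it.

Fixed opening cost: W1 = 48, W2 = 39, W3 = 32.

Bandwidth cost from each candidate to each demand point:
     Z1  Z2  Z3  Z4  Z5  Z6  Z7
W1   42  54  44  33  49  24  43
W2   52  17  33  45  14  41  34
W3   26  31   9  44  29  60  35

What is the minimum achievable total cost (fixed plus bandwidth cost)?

Open {W2, W3}: assign each demand point to its cheapest open site.
  Z1→W3 26, Z2→W2 17, Z3→W3 9, Z4→W3 44, Z5→W2 14, Z6→W2 41, Z7→W2 34
  bandwidth cost 185, fixed 71 → total 256.
Compare {W3}: bandwidth cost 234 + fixed 32 = 266.
Compare {W1, W3}: bandwidth cost 187 + fixed 80 = 267.
Compare {W2}: bandwidth cost 236 + fixed 39 = 275.
All other subsets cost ≥ 266. Minimum total cost: 256.

256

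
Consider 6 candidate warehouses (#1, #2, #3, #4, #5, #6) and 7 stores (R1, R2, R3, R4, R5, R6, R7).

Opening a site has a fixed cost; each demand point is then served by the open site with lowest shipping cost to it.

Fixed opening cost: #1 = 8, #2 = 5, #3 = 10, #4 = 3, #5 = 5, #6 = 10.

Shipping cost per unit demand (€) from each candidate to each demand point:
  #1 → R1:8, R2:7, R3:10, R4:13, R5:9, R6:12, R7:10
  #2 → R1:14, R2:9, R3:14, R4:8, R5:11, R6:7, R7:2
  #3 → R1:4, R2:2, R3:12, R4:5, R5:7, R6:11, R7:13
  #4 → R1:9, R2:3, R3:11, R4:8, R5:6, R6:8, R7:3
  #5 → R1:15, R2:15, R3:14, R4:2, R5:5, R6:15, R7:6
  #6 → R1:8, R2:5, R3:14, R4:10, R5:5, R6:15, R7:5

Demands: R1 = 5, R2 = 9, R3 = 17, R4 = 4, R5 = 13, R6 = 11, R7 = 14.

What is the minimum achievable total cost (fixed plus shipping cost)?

414

Open {#1, #2, #3, #5}: assign each demand point to its cheapest open site.
  R1→#3 5×4=20, R2→#3 9×2=18, R3→#1 17×10=170, R4→#5 4×2=8, R5→#5 13×5=65, R6→#2 11×7=77, R7→#2 14×2=28
  shipping cost 386, fixed 28 → total 414.
Compare {#1, #2, #3, #4, #5}: shipping cost 386 + fixed 31 = 417.
Compare {#1, #2, #3, #5, #6}: shipping cost 386 + fixed 38 = 424.
Compare {#2, #3, #4, #5}: shipping cost 403 + fixed 23 = 426.
All other subsets cost ≥ 417. Minimum total cost: 414.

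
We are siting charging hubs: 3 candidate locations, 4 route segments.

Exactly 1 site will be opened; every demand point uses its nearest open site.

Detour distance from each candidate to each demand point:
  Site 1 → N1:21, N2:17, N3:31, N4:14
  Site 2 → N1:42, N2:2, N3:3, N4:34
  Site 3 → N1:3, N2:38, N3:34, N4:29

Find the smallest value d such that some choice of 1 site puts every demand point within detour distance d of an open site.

31

Open {Site 1}.
  Farthest demand point is N3 at detour distance 31 (to Site 1); all others are ≤ 31.
With {Site 3} the worst case is 38.
With {Site 2} the worst case is 42.
No size-1 selection achieves below 31.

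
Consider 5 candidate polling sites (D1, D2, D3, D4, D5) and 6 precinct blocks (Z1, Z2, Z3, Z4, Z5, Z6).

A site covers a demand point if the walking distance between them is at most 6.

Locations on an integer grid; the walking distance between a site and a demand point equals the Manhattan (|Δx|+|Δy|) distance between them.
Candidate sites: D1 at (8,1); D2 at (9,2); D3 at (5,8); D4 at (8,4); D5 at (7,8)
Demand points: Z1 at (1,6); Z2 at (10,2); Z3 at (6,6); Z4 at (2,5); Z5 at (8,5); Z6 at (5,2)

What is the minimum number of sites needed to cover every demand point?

2

Coverage sets (demand points within 6 of each site):
  D1: {Z2, Z5, Z6}
  D2: {Z2, Z5, Z6}
  D3: {Z1, Z3, Z4, Z5, Z6}
  D4: {Z2, Z3, Z5, Z6}
  D5: {Z3, Z5}
No single site covers all 6 demand points.
But {D1, D3} covers everything, so the minimum is 2.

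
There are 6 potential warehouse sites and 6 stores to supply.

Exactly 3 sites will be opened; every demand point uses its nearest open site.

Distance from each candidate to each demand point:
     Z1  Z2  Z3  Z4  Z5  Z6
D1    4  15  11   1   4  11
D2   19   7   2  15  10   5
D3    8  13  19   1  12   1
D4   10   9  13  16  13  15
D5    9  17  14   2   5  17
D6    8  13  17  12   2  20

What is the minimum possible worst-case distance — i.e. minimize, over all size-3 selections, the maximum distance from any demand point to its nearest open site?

7

Open {D1, D2, D3}.
  Farthest demand point is Z2 at distance 7 (to D2); all others are ≤ 7.
With {D1, D2, D4} the worst case is 7.
With {D1, D2, D5} the worst case is 7.
No size-3 selection achieves below 7.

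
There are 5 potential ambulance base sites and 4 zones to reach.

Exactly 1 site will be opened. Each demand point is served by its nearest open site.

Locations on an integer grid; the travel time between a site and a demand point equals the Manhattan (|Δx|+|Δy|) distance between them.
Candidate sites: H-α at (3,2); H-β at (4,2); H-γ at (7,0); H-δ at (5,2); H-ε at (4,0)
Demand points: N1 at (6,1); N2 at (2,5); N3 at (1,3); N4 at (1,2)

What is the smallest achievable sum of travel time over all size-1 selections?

13

Open {H-α}.
  N1→H-α 4, N2→H-α 4, N3→H-α 3, N4→H-α 2  ⇒ total 13.
Compare {H-β}: total 15.
Compare {H-δ}: total 17.
No size-1 selection does better; minimum is 13.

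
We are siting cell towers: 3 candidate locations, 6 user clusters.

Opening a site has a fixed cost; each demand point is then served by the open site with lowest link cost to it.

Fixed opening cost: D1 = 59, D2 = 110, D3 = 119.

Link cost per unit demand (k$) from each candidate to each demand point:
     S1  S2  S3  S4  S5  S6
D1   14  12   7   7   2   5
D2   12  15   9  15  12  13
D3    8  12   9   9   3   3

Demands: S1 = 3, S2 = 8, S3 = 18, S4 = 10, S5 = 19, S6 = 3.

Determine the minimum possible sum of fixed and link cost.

446

Open {D1}: assign each demand point to its cheapest open site.
  S1→D1 3×14=42, S2→D1 8×12=96, S3→D1 18×7=126, S4→D1 10×7=70, S5→D1 19×2=38, S6→D1 3×5=15
  link cost 387, fixed 59 → total 446.
Compare {D1, D3}: link cost 363 + fixed 178 = 541.
Compare {D1, D2}: link cost 381 + fixed 169 = 550.
Compare {D3}: link cost 438 + fixed 119 = 557.
All other subsets cost ≥ 541. Minimum total cost: 446.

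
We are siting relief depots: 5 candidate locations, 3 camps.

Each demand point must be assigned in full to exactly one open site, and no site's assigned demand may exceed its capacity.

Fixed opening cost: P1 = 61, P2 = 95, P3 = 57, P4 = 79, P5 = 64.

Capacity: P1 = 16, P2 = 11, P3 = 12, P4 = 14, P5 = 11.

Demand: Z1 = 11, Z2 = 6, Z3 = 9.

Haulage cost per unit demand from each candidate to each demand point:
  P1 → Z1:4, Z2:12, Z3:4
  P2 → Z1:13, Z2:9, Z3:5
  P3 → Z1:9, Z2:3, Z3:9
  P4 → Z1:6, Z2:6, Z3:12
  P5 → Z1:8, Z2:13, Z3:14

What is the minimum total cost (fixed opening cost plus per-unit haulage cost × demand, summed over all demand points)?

Open {P1, P4}; cheapest assignment that respects the capacities:
  P1 (cap 16, load 15): Z2, Z3 — cost 6×12 + 9×4 = 108
  P4 (cap 14, load 11): Z1 — cost 11×6 = 66
  Shipping 174, fixed 140 → total 314.
  Any other capacity-feasible assignment to {P1, P4} ships for at least 174.
Compare {P1, P3, P4}: its best feasible assignment gives total 317.
Compare {P1, P2, P3}: its best feasible assignment gives total 320.
Every other set of open sites that can feasibly serve all demand totals ≥ 317 even under its best assignment. Minimum: 314.

314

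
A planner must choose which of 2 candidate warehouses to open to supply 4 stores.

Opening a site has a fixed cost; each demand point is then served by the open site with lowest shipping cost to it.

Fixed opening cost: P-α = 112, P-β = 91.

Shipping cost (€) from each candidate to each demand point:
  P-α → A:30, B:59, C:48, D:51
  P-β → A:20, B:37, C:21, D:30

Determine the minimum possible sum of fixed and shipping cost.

199

Open {P-β}: assign each demand point to its cheapest open site.
  A→P-β 20, B→P-β 37, C→P-β 21, D→P-β 30
  shipping cost 108, fixed 91 → total 199.
Compare {P-α}: shipping cost 188 + fixed 112 = 300.
Compare {P-α, P-β}: shipping cost 108 + fixed 203 = 311.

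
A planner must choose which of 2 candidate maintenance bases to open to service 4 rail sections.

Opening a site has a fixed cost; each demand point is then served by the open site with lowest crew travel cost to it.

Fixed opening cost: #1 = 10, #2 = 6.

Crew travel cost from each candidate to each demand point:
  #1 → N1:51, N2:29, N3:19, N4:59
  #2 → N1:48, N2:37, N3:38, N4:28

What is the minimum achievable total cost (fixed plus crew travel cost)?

140

Open {#1, #2}: assign each demand point to its cheapest open site.
  N1→#2 48, N2→#1 29, N3→#1 19, N4→#2 28
  crew travel cost 124, fixed 16 → total 140.
Compare {#2}: crew travel cost 151 + fixed 6 = 157.
Compare {#1}: crew travel cost 158 + fixed 10 = 168.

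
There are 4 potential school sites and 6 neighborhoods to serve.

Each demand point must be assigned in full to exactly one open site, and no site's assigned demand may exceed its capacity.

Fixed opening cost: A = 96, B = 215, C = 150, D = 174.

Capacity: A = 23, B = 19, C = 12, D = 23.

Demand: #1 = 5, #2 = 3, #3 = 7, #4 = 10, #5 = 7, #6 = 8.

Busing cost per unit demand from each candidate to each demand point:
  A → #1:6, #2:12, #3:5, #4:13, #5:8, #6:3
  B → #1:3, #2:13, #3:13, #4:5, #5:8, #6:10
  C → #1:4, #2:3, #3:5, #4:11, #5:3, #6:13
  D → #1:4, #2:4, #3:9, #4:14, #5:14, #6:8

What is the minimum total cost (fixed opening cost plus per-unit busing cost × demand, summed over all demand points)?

Open {A, B}; cheapest assignment that respects the capacities:
  A (cap 23, load 22): #3, #5, #6 — cost 7×5 + 7×8 + 8×3 = 115
  B (cap 19, load 18): #1, #2, #4 — cost 5×3 + 3×13 + 10×5 = 104
  Shipping 219, fixed 311 → total 530.
  Any other capacity-feasible assignment to {A, B} ships for at least 219.
Compare {A, D}: its best feasible assignment gives total 557.
Compare {A, B, C}: its best feasible assignment gives total 615.
Every other set of open sites that can feasibly serve all demand totals ≥ 557 even under its best assignment. Minimum: 530.

530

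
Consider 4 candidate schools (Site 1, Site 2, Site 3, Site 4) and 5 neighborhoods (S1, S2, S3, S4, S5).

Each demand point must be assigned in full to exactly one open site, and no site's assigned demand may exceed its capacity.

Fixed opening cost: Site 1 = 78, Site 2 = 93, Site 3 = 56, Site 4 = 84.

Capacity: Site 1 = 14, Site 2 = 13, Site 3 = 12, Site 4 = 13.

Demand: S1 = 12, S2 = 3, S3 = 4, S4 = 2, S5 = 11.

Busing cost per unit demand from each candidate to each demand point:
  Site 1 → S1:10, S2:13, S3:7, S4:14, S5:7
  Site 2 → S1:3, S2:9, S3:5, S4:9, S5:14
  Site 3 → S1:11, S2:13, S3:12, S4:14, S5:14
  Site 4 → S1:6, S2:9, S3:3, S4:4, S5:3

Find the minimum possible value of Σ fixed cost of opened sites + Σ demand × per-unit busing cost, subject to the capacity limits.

Open {Site 2, Site 3, Site 4}; cheapest assignment that respects the capacities:
  Site 2 (cap 13, load 12): S1 — cost 12×3 = 36
  Site 3 (cap 12, load 7): S2, S3 — cost 3×13 + 4×12 = 87
  Site 4 (cap 13, load 13): S4, S5 — cost 2×4 + 11×3 = 41
  Shipping 164, fixed 233 → total 397.
  Any other capacity-feasible assignment to {Site 2, Site 3, Site 4} ships for at least 164.
Compare {Site 1, Site 2, Site 4}: its best feasible assignment gives total 399.
Compare {Site 1, Site 2, Site 3}: its best feasible assignment gives total 455.
Every other set of open sites that can feasibly serve all demand totals ≥ 399 even under its best assignment. Minimum: 397.

397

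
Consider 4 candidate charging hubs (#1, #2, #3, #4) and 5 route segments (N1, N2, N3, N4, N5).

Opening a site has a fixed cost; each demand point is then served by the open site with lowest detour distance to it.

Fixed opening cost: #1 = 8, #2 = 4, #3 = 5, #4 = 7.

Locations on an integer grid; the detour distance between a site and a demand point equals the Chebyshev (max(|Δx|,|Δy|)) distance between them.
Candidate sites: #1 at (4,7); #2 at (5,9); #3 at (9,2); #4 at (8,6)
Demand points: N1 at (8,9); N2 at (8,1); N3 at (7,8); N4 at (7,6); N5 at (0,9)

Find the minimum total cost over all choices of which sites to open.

23

Open {#2, #3}: assign each demand point to its cheapest open site.
  N1→#2 3, N2→#3 1, N3→#2 2, N4→#2 3, N5→#2 5
  detour distance 14, fixed 9 → total 23.
Compare {#2}: detour distance 21 + fixed 4 = 25.
Compare {#4}: detour distance 19 + fixed 7 = 26.
Compare {#2, #4}: detour distance 16 + fixed 11 = 27.
All other subsets cost ≥ 25. Minimum total cost: 23.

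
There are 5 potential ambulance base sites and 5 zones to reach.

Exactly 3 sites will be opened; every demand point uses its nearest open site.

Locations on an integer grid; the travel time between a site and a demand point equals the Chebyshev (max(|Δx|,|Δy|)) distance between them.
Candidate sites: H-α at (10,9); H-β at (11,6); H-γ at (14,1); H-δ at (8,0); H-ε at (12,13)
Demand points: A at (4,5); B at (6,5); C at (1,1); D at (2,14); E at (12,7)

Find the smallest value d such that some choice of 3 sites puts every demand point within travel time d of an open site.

Open {H-α, H-β, H-δ}.
  Farthest demand point is D at travel time 8 (to H-α); all others are ≤ 8.
With {H-α, H-γ, H-δ} the worst case is 8.
With {H-α, H-δ, H-ε} the worst case is 8.
No size-3 selection achieves below 8.

8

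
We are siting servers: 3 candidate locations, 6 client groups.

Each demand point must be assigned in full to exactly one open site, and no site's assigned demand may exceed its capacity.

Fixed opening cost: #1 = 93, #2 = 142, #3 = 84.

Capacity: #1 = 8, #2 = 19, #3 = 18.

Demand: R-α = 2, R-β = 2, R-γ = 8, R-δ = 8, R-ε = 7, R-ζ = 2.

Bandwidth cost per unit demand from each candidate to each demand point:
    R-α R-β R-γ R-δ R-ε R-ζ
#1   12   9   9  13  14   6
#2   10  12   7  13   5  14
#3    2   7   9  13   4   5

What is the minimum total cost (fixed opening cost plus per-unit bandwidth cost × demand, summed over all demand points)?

442

Open {#2, #3}; cheapest assignment that respects the capacities:
  #2 (cap 19, load 16): R-γ, R-δ — cost 8×7 + 8×13 = 160
  #3 (cap 18, load 13): R-α, R-β, R-ε, R-ζ — cost 2×2 + 2×7 + 7×4 + 2×5 = 56
  Shipping 216, fixed 226 → total 442.
  Any other capacity-feasible assignment to {#2, #3} ships for at least 216.
Compare {#1, #2, #3}: its best feasible assignment gives total 535.
Every other set of open sites that can feasibly serve all demand totals ≥ 535 even under its best assignment. Minimum: 442.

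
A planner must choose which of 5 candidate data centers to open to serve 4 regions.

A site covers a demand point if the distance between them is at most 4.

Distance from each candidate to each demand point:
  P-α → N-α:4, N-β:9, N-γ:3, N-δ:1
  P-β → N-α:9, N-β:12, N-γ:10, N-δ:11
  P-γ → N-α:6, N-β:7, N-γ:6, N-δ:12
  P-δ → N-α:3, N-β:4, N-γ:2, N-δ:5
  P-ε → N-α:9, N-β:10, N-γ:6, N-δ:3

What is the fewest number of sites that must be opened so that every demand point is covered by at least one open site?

2

Coverage sets (demand points within 4 of each site):
  P-α: {N-α, N-γ, N-δ}
  P-β: {}
  P-γ: {}
  P-δ: {N-α, N-β, N-γ}
  P-ε: {N-δ}
No single site covers all 4 demand points.
But {P-α, P-δ} covers everything, so the minimum is 2.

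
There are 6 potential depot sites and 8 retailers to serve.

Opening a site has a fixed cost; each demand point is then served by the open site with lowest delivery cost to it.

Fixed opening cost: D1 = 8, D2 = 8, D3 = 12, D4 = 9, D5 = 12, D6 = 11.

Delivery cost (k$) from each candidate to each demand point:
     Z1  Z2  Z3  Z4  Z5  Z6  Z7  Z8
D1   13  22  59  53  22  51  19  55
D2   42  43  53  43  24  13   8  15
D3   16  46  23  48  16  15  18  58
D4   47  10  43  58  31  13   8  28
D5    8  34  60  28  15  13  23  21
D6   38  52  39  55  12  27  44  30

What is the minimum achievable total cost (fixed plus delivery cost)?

159

Open {D3, D4, D5}: assign each demand point to its cheapest open site.
  Z1→D5 8, Z2→D4 10, Z3→D3 23, Z4→D5 28, Z5→D5 15, Z6→D4 13, Z7→D4 8, Z8→D5 21
  delivery cost 126, fixed 33 → total 159.
Compare {D2, D3, D4, D5}: delivery cost 120 + fixed 41 = 161.
Compare {D4, D5}: delivery cost 146 + fixed 21 = 167.
Compare {D1, D3, D4, D5}: delivery cost 126 + fixed 41 = 167.
All other subsets cost ≥ 161. Minimum total cost: 159.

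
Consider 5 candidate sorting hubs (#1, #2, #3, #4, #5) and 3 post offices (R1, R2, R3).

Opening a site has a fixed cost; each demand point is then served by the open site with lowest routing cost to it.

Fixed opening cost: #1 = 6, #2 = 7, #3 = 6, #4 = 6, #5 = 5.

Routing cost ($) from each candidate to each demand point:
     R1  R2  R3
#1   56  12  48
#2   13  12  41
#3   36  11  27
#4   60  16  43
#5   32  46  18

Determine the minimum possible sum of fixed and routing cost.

55

Open {#2, #5}: assign each demand point to its cheapest open site.
  R1→#2 13, R2→#2 12, R3→#5 18
  routing cost 43, fixed 12 → total 55.
Compare {#2, #3, #5}: routing cost 42 + fixed 18 = 60.
Compare {#1, #2, #5}: routing cost 43 + fixed 18 = 61.
Compare {#2, #4, #5}: routing cost 43 + fixed 18 = 61.
All other subsets cost ≥ 60. Minimum total cost: 55.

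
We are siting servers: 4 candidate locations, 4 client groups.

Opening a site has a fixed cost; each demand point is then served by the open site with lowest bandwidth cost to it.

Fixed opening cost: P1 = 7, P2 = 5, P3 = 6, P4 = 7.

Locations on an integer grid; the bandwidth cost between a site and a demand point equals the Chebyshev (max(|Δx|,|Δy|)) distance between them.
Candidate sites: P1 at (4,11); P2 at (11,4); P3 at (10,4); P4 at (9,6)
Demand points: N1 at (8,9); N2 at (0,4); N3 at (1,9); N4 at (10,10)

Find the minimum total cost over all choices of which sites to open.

Open {P1}: assign each demand point to its cheapest open site.
  N1→P1 4, N2→P1 7, N3→P1 3, N4→P1 6
  bandwidth cost 20, fixed 7 → total 27.
Compare {P4}: bandwidth cost 24 + fixed 7 = 31.
Compare {P1, P4}: bandwidth cost 17 + fixed 14 = 31.
Compare {P1, P2}: bandwidth cost 20 + fixed 12 = 32.
All other subsets cost ≥ 31. Minimum total cost: 27.

27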